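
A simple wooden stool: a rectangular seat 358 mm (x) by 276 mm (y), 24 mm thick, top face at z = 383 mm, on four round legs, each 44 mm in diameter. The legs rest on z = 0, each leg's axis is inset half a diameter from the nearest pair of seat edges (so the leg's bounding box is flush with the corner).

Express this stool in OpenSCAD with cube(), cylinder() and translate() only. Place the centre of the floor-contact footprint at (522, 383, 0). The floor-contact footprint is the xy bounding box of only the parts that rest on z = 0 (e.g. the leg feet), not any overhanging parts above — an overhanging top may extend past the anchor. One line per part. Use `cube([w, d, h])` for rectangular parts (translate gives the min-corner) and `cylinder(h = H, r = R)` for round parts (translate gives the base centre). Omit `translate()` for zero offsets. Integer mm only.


// leg_h = 383 - 24 = 359
translate([343, 245, 359]) cube([358, 276, 24]);
translate([365, 267, 0]) cylinder(h = 359, r = 22);
translate([679, 267, 0]) cylinder(h = 359, r = 22);
translate([365, 499, 0]) cylinder(h = 359, r = 22);
translate([679, 499, 0]) cylinder(h = 359, r = 22);


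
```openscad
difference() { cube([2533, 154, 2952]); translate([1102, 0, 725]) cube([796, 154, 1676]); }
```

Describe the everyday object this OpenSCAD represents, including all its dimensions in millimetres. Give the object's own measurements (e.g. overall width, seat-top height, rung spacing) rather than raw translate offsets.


A wall 2533 mm long (x), 154 mm thick (y), 2952 mm tall, with a rectangular window opening cut through it. The opening is 796 mm wide and 1676 mm tall; its sill is at z = 725 mm and its near (−x) edge is 1102 mm from the wall's −x end. The opening passes through the full wall thickness.


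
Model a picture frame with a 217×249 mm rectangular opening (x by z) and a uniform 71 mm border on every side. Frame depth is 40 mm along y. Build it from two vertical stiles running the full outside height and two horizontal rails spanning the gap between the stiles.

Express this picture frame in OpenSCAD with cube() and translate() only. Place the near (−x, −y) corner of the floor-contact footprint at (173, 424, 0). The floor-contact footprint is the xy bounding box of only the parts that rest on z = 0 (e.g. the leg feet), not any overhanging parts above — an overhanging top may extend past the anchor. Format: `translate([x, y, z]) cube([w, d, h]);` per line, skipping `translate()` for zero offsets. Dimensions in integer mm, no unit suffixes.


translate([173, 424, 0]) cube([71, 40, 391]);
translate([461, 424, 0]) cube([71, 40, 391]);
translate([244, 424, 0]) cube([217, 40, 71]);
translate([244, 424, 320]) cube([217, 40, 71]);


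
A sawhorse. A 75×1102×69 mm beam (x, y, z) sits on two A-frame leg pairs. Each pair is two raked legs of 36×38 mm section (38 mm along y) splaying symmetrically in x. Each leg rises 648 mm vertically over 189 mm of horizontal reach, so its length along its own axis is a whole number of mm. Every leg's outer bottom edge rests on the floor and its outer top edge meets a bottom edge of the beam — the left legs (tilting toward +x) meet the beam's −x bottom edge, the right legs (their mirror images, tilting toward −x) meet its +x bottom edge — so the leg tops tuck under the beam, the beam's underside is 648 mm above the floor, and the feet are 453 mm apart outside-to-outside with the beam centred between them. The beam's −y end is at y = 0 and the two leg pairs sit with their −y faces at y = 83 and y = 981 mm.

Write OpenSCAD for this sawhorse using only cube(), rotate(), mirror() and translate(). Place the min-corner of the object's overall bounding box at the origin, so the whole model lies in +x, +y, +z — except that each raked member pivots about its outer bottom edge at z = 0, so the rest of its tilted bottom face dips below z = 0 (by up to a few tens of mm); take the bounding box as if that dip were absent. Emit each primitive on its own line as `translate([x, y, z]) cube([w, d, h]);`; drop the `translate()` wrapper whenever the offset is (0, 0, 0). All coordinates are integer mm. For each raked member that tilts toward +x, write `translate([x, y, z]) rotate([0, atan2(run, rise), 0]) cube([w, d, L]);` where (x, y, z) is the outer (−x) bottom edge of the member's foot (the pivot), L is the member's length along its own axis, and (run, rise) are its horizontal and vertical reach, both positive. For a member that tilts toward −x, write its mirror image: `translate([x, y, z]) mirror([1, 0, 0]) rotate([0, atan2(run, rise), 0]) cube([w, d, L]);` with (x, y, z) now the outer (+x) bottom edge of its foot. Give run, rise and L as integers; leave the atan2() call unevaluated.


translate([189, 0, 648]) cube([75, 1102, 69]);
translate([0, 83, 0]) rotate([0, atan2(189, 648), 0]) cube([36, 38, 675]);
translate([453, 83, 0]) mirror([1, 0, 0]) rotate([0, atan2(189, 648), 0]) cube([36, 38, 675]);
translate([0, 981, 0]) rotate([0, atan2(189, 648), 0]) cube([36, 38, 675]);
translate([453, 981, 0]) mirror([1, 0, 0]) rotate([0, atan2(189, 648), 0]) cube([36, 38, 675]);


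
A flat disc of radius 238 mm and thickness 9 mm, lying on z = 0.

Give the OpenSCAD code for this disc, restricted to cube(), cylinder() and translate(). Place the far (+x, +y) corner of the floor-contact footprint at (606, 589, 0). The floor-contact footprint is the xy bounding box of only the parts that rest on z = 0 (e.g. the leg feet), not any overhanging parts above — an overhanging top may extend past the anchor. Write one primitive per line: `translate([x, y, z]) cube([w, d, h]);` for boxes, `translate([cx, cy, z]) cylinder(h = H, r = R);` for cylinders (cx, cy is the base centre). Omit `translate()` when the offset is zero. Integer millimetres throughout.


translate([368, 351, 0]) cylinder(h = 9, r = 238);


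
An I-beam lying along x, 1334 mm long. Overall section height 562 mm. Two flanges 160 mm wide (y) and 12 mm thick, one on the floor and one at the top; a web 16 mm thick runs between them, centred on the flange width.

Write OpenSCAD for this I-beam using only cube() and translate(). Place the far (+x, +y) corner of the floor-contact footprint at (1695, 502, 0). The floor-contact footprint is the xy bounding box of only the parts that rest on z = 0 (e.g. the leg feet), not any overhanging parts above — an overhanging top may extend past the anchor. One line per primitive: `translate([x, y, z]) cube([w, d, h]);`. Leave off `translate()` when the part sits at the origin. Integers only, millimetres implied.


translate([361, 342, 0]) cube([1334, 160, 12]);
translate([361, 414, 12]) cube([1334, 16, 538]);
translate([361, 342, 550]) cube([1334, 160, 12]);


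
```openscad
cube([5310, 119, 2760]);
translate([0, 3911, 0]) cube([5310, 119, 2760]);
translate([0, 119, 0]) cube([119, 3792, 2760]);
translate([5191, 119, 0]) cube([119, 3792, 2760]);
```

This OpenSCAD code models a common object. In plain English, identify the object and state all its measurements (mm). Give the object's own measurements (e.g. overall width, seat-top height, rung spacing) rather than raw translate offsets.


The wall frame of a small rectangular building: four walls, each 2760 mm tall and 119 mm thick, enclosing a footprint 5310 mm (x) by 4030 mm (y) outside-to-outside, with no floor or roof. The front and back walls (the −y and +y sides) span the full width; the two side walls fit between them.


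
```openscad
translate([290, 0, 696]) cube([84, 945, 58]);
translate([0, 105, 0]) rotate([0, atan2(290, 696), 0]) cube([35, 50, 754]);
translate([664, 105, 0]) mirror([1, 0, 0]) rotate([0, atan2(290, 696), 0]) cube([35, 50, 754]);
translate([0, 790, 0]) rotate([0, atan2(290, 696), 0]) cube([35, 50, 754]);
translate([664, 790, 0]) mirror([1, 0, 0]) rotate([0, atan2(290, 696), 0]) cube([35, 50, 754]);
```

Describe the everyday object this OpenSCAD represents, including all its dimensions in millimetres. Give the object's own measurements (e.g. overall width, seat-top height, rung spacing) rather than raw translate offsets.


A sawhorse. A 84×945×58 mm beam (x, y, z) sits on two A-frame leg pairs. Each pair is two raked legs of 35×50 mm section (50 mm along y) splaying symmetrically in x. Each leg rises 696 mm vertically over 290 mm of horizontal reach and is 754 mm long along its own axis. Every leg's outer bottom edge rests on the floor and its outer top edge meets a bottom edge of the beam — the left legs (tilting toward +x) meet the beam's −x bottom edge, the right legs (their mirror images, tilting toward −x) meet its +x bottom edge — so the leg tops tuck under the beam, the beam's underside is 696 mm above the floor, and the feet are 664 mm apart outside-to-outside with the beam centred between them. The two leg pairs are set in 105 mm from either end of the beam.


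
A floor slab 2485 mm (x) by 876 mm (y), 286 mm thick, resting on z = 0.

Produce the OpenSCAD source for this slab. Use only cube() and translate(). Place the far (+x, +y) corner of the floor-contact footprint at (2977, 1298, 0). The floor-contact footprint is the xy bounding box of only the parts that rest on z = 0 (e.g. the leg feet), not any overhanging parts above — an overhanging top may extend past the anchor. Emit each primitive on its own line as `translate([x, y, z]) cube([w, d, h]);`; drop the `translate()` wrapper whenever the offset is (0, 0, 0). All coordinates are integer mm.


translate([492, 422, 0]) cube([2485, 876, 286]);


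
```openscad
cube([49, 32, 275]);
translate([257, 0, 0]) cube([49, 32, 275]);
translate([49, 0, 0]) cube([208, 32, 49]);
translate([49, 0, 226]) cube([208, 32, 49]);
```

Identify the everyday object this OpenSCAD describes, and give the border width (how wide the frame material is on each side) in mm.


A picture frame. The border width is 49 mm.

Four thin pieces enclosing a rectangular opening — a picture frame. The two full-height stiles are 275 mm tall; the top rail sits at z = 226 and is 49 mm tall, so the border above the opening is 275 − 226 = 49 mm, matching the stile x-width.


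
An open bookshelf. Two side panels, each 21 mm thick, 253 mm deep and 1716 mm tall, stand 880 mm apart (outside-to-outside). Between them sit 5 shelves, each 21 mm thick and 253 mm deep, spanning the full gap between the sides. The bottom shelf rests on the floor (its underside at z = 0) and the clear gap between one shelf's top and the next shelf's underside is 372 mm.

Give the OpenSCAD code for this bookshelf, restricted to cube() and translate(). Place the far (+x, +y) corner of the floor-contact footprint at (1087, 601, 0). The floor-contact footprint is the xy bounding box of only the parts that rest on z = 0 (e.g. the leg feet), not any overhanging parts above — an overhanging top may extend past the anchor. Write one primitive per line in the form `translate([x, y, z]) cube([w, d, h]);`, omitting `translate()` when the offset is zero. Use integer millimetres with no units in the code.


translate([207, 348, 0]) cube([21, 253, 1716]);
translate([1066, 348, 0]) cube([21, 253, 1716]);
translate([228, 348, 0]) cube([838, 253, 21]);
translate([228, 348, 393]) cube([838, 253, 21]);
translate([228, 348, 786]) cube([838, 253, 21]);
translate([228, 348, 1179]) cube([838, 253, 21]);
translate([228, 348, 1572]) cube([838, 253, 21]);


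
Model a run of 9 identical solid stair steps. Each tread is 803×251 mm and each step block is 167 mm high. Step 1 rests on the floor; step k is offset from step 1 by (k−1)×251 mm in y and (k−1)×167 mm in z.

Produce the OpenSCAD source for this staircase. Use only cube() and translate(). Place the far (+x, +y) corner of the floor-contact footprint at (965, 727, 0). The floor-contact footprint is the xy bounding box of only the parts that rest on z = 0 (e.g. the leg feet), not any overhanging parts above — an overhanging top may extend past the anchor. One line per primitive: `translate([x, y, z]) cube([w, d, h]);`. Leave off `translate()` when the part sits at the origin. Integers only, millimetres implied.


translate([162, 476, 0]) cube([803, 251, 167]);
translate([162, 727, 167]) cube([803, 251, 167]);
translate([162, 978, 334]) cube([803, 251, 167]);
translate([162, 1229, 501]) cube([803, 251, 167]);
translate([162, 1480, 668]) cube([803, 251, 167]);
translate([162, 1731, 835]) cube([803, 251, 167]);
translate([162, 1982, 1002]) cube([803, 251, 167]);
translate([162, 2233, 1169]) cube([803, 251, 167]);
translate([162, 2484, 1336]) cube([803, 251, 167]);


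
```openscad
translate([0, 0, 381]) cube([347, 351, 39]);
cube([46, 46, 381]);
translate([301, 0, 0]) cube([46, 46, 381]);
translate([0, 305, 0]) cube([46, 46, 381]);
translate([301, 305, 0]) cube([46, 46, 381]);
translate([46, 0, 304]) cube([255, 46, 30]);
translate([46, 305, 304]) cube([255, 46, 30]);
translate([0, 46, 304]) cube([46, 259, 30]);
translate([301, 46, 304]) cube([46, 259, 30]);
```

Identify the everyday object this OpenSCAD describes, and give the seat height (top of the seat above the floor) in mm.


A stool. The seat height is 420 mm.

A 347×351×39 slab at z = 381 on four corner posts — a stool. The seat top is 381 + 39 = 420 mm.


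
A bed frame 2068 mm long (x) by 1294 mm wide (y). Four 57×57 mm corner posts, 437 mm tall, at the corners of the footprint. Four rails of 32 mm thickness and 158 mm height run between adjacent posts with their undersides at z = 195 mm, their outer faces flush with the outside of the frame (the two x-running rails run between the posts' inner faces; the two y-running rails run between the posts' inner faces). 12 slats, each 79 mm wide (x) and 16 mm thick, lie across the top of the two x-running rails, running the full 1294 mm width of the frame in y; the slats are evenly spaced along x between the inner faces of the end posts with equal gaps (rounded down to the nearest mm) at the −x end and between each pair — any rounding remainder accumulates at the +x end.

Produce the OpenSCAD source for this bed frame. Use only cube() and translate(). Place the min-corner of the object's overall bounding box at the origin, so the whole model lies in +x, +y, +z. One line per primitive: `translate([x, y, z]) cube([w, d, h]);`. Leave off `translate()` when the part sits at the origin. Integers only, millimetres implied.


cube([57, 57, 437]);
translate([0, 1237, 0]) cube([57, 57, 437]);
translate([2011, 0, 0]) cube([57, 57, 437]);
translate([2011, 1237, 0]) cube([57, 57, 437]);
translate([57, 0, 195]) cube([1954, 32, 158]);
translate([57, 1262, 195]) cube([1954, 32, 158]);
translate([0, 57, 195]) cube([32, 1180, 158]);
translate([2036, 57, 195]) cube([32, 1180, 158]);
translate([134, 0, 353]) cube([79, 1294, 16]);
translate([290, 0, 353]) cube([79, 1294, 16]);
translate([446, 0, 353]) cube([79, 1294, 16]);
translate([602, 0, 353]) cube([79, 1294, 16]);
translate([758, 0, 353]) cube([79, 1294, 16]);
translate([914, 0, 353]) cube([79, 1294, 16]);
translate([1070, 0, 353]) cube([79, 1294, 16]);
translate([1226, 0, 353]) cube([79, 1294, 16]);
translate([1382, 0, 353]) cube([79, 1294, 16]);
translate([1538, 0, 353]) cube([79, 1294, 16]);
translate([1694, 0, 353]) cube([79, 1294, 16]);
translate([1850, 0, 353]) cube([79, 1294, 16]);


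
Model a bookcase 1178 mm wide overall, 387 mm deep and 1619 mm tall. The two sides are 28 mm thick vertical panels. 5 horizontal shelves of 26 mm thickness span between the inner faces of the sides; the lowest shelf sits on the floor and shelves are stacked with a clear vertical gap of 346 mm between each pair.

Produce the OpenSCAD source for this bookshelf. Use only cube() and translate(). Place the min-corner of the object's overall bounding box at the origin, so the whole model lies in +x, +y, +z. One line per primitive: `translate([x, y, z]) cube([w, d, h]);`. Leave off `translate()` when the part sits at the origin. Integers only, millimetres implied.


cube([28, 387, 1619]);
translate([1150, 0, 0]) cube([28, 387, 1619]);
translate([28, 0, 0]) cube([1122, 387, 26]);
translate([28, 0, 372]) cube([1122, 387, 26]);
translate([28, 0, 744]) cube([1122, 387, 26]);
translate([28, 0, 1116]) cube([1122, 387, 26]);
translate([28, 0, 1488]) cube([1122, 387, 26]);


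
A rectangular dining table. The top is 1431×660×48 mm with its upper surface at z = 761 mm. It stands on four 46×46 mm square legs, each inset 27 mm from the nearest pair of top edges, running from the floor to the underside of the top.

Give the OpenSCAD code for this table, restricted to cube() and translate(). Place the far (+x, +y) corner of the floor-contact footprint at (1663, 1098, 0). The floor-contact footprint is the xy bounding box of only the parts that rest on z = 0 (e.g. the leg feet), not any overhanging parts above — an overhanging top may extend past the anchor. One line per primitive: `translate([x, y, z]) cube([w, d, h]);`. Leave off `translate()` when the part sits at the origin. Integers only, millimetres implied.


translate([259, 465, 713]) cube([1431, 660, 48]);
translate([286, 492, 0]) cube([46, 46, 713]);
translate([1617, 492, 0]) cube([46, 46, 713]);
translate([286, 1052, 0]) cube([46, 46, 713]);
translate([1617, 1052, 0]) cube([46, 46, 713]);


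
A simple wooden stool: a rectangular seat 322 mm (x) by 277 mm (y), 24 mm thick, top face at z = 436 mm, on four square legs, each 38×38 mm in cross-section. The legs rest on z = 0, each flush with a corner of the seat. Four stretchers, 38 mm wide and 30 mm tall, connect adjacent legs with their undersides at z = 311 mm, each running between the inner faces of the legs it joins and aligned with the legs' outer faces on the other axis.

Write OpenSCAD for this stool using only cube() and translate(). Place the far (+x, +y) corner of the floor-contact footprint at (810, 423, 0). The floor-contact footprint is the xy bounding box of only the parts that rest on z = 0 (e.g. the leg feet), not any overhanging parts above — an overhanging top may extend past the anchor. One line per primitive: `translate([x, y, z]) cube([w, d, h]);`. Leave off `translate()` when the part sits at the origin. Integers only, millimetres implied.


translate([488, 146, 412]) cube([322, 277, 24]);
translate([488, 146, 0]) cube([38, 38, 412]);
translate([772, 146, 0]) cube([38, 38, 412]);
translate([488, 385, 0]) cube([38, 38, 412]);
translate([772, 385, 0]) cube([38, 38, 412]);
translate([526, 146, 311]) cube([246, 38, 30]);
translate([526, 385, 311]) cube([246, 38, 30]);
translate([488, 184, 311]) cube([38, 201, 30]);
translate([772, 184, 311]) cube([38, 201, 30]);


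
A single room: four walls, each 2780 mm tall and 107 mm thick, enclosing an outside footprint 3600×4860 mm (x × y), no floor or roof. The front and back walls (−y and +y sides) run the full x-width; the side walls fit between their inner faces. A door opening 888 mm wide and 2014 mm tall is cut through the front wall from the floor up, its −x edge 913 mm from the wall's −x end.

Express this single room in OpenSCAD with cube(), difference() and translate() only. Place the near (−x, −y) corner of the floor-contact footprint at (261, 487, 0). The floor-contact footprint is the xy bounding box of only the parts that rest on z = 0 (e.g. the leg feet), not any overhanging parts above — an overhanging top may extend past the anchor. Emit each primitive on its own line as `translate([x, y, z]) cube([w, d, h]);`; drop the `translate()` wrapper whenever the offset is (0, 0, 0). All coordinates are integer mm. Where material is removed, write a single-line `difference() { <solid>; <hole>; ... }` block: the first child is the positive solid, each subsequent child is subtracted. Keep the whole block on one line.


difference() { translate([261, 487, 0]) cube([3600, 107, 2780]); translate([1174, 487, 0]) cube([888, 107, 2014]); }
translate([261, 5240, 0]) cube([3600, 107, 2780]);
translate([261, 594, 0]) cube([107, 4646, 2780]);
translate([3754, 594, 0]) cube([107, 4646, 2780]);


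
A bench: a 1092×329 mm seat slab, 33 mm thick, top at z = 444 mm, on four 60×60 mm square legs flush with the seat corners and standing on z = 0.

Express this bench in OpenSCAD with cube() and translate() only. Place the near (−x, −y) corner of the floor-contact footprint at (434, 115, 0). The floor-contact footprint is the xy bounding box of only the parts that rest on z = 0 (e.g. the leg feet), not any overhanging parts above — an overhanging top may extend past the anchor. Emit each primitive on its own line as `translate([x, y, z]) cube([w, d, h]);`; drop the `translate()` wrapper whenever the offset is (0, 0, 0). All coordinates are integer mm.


// leg_h = 444 − 33 = 411
translate([434, 115, 411]) cube([1092, 329, 33]);
translate([434, 115, 0]) cube([60, 60, 411]);
translate([434, 384, 0]) cube([60, 60, 411]);
translate([1466, 115, 0]) cube([60, 60, 411]);
translate([1466, 384, 0]) cube([60, 60, 411]);


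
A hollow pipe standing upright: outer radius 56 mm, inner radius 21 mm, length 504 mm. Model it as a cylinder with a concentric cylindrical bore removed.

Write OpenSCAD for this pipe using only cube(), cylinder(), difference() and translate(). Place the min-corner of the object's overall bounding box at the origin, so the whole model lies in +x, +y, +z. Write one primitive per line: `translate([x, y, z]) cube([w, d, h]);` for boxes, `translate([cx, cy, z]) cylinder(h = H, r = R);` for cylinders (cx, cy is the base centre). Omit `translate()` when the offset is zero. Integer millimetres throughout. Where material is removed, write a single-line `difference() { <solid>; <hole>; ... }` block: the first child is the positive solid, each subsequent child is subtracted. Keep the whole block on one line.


difference() { translate([56, 56, 0]) cylinder(h = 504, r = 56); translate([56, 56, 0]) cylinder(h = 504, r = 21); }


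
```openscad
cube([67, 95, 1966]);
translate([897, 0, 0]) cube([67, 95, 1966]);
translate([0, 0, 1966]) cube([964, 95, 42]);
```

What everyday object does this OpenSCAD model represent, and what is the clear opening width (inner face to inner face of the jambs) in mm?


A door frame. The clear opening width is 830 mm.

Two 1966 mm tall posts with a header on top — a door frame. The left jamb is 67 mm wide at x = 0; the right jamb starts at x = 897. The clear opening is 897 − 67 = 830 mm.


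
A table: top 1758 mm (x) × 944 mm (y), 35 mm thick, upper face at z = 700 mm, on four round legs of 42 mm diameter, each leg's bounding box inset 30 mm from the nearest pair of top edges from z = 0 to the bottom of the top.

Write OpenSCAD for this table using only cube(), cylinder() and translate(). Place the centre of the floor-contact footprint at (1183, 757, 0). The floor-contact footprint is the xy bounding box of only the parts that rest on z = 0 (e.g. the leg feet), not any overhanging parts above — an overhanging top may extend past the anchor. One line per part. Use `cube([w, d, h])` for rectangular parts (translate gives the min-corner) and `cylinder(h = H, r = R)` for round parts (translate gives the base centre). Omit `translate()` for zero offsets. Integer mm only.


translate([304, 285, 665]) cube([1758, 944, 35]);
translate([355, 336, 0]) cylinder(h = 665, r = 21);
translate([2011, 336, 0]) cylinder(h = 665, r = 21);
translate([355, 1178, 0]) cylinder(h = 665, r = 21);
translate([2011, 1178, 0]) cylinder(h = 665, r = 21);


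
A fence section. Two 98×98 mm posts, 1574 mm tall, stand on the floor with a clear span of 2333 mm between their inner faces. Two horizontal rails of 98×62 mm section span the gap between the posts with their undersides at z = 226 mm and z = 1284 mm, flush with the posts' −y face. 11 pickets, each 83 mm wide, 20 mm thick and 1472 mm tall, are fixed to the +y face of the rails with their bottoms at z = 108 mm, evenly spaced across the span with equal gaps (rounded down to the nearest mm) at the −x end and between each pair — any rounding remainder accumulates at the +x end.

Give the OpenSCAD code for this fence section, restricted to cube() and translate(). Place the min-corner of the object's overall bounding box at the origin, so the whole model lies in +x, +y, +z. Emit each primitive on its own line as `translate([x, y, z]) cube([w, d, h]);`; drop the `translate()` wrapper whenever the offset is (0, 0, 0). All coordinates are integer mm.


cube([98, 98, 1574]);
translate([2431, 0, 0]) cube([98, 98, 1574]);
translate([98, 0, 226]) cube([2333, 98, 62]);
translate([98, 0, 1284]) cube([2333, 98, 62]);
translate([216, 98, 108]) cube([83, 20, 1472]);
translate([417, 98, 108]) cube([83, 20, 1472]);
translate([618, 98, 108]) cube([83, 20, 1472]);
translate([819, 98, 108]) cube([83, 20, 1472]);
translate([1020, 98, 108]) cube([83, 20, 1472]);
translate([1221, 98, 108]) cube([83, 20, 1472]);
translate([1422, 98, 108]) cube([83, 20, 1472]);
translate([1623, 98, 108]) cube([83, 20, 1472]);
translate([1824, 98, 108]) cube([83, 20, 1472]);
translate([2025, 98, 108]) cube([83, 20, 1472]);
translate([2226, 98, 108]) cube([83, 20, 1472]);


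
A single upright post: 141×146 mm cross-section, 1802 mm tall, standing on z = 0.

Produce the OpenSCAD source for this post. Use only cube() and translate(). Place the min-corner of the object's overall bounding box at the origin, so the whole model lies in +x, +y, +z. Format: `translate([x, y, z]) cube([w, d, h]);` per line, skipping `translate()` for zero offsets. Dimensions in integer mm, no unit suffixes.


cube([141, 146, 1802]);


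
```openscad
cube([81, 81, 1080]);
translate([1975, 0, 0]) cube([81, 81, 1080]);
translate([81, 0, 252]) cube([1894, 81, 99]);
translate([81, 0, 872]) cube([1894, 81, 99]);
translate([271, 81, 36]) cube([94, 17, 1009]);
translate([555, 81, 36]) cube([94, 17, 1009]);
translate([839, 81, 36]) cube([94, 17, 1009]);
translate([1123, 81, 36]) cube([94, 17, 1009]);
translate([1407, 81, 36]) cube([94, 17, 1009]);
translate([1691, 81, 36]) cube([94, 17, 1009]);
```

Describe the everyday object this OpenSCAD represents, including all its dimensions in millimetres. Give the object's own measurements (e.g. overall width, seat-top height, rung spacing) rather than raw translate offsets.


A fence section. Two 81×81 mm posts, 1080 mm tall, stand on the floor with a clear span of 1894 mm between their inner faces. Two horizontal rails of 81×99 mm section span the gap between the posts with their undersides at z = 252 mm and z = 872 mm, flush with the posts' −y face. 6 pickets, each 94 mm wide, 17 mm thick and 1009 mm tall, are fixed to the +y face of the rails with their bottoms at z = 36 mm, spaced across the span with a 190 mm gap after the −x post and between neighbouring pickets and before the +x post.


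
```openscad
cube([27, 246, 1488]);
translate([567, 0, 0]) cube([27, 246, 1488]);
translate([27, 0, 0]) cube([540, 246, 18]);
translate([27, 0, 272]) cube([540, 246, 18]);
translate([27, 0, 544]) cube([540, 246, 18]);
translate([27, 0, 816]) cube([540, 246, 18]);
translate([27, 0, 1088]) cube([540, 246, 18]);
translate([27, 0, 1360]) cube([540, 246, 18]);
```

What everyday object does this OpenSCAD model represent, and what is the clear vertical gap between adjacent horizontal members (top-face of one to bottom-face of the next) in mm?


A bookshelf. The clear shelf gap is 254 mm.

Two tall side panels with 6 horizontal boards between them — a bookshelf. The first two shelf undersides are at z = 0 and z = 272; with shelf thickness 18, the clear gap is 272 − 0 − 18 = 254 mm.


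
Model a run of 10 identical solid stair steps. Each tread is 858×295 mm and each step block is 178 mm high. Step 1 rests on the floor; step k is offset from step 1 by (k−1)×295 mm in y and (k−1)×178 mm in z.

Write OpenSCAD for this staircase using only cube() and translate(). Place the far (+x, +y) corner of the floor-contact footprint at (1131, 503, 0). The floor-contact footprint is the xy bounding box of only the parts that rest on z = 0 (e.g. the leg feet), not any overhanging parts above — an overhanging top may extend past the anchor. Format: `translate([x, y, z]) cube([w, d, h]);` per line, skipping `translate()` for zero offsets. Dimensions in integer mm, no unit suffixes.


translate([273, 208, 0]) cube([858, 295, 178]);
translate([273, 503, 178]) cube([858, 295, 178]);
translate([273, 798, 356]) cube([858, 295, 178]);
translate([273, 1093, 534]) cube([858, 295, 178]);
translate([273, 1388, 712]) cube([858, 295, 178]);
translate([273, 1683, 890]) cube([858, 295, 178]);
translate([273, 1978, 1068]) cube([858, 295, 178]);
translate([273, 2273, 1246]) cube([858, 295, 178]);
translate([273, 2568, 1424]) cube([858, 295, 178]);
translate([273, 2863, 1602]) cube([858, 295, 178]);


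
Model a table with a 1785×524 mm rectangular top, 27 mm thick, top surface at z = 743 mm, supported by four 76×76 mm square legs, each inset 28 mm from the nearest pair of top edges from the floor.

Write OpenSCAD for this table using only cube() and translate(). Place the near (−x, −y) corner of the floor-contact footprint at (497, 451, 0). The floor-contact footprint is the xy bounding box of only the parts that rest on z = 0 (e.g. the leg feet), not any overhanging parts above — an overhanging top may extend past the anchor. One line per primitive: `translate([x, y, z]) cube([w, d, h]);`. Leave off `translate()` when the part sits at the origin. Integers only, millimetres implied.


translate([469, 423, 716]) cube([1785, 524, 27]);
translate([497, 451, 0]) cube([76, 76, 716]);
translate([2150, 451, 0]) cube([76, 76, 716]);
translate([497, 843, 0]) cube([76, 76, 716]);
translate([2150, 843, 0]) cube([76, 76, 716]);


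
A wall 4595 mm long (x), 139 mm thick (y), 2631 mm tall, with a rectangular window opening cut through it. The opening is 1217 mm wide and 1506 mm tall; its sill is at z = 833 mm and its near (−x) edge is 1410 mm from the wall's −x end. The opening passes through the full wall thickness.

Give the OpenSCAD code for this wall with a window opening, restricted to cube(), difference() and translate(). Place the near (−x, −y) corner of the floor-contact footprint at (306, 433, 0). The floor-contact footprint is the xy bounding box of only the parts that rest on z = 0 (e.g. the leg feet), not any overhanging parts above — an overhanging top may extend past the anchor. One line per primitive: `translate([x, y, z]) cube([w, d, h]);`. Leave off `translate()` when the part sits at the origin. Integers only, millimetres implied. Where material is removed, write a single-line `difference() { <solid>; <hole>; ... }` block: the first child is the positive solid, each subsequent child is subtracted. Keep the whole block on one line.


difference() { translate([306, 433, 0]) cube([4595, 139, 2631]); translate([1716, 433, 833]) cube([1217, 139, 1506]); }


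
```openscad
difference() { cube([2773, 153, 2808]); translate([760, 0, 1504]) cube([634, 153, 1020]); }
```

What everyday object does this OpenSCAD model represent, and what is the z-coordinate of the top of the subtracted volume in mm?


A wall with a window opening. The window head height is 2524 mm.

A wall with a rectangular opening subtracted — a window. Sill at z = 1504, opening 1020 mm tall, so the head is at 1504 + 1020 = 2524 mm.


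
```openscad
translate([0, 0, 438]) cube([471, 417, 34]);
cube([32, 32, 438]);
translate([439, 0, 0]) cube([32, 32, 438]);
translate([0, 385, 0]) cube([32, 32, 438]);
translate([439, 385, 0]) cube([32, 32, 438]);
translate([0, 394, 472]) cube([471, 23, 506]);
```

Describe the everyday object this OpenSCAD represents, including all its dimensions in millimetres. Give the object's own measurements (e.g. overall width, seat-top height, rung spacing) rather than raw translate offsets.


A chair. The seat is a 471×417×34 mm slab with its top at z = 472 mm, on four 32×32 mm corner legs (flush with the seat edges, standing on z = 0). A flat backrest 23 mm thick, 506 mm tall, spans the full seat width and rises from the seat top along its +y edge, rear face flush with the rear of the seat.


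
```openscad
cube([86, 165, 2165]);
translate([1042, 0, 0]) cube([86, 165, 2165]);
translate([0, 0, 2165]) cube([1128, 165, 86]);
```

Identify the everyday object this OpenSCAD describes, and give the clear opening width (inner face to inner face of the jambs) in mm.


A door frame. The clear opening width is 956 mm.

Two 2165 mm tall posts with a header on top — a door frame. The left jamb is 86 mm wide at x = 0; the right jamb starts at x = 1042. The clear opening is 1042 − 86 = 956 mm.


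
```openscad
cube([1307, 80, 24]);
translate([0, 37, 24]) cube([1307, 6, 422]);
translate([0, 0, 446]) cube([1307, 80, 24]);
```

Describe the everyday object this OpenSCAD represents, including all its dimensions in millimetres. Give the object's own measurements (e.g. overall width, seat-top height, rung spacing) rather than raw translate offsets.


An I-beam lying along x, 1307 mm long. Overall section height 470 mm. Two flanges 80 mm wide (y) and 24 mm thick, one on the floor and one at the top; a web 6 mm thick runs between them, centred on the flange width.


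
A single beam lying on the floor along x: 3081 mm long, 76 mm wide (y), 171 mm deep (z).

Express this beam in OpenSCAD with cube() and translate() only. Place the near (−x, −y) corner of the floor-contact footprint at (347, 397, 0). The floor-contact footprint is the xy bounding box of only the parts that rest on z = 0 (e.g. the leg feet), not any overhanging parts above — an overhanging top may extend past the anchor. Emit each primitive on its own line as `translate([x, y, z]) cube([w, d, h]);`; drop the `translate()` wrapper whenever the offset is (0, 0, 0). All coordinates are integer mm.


translate([347, 397, 0]) cube([3081, 76, 171]);


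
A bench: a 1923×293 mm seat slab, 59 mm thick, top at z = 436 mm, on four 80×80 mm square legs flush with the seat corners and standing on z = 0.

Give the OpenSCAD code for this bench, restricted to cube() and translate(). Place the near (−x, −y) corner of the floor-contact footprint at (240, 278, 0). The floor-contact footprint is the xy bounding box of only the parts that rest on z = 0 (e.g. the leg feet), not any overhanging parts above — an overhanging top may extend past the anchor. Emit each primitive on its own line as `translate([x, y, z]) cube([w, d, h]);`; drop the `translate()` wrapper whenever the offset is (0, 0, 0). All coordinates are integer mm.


translate([240, 278, 377]) cube([1923, 293, 59]);
translate([240, 278, 0]) cube([80, 80, 377]);
translate([240, 491, 0]) cube([80, 80, 377]);
translate([2083, 278, 0]) cube([80, 80, 377]);
translate([2083, 491, 0]) cube([80, 80, 377]);


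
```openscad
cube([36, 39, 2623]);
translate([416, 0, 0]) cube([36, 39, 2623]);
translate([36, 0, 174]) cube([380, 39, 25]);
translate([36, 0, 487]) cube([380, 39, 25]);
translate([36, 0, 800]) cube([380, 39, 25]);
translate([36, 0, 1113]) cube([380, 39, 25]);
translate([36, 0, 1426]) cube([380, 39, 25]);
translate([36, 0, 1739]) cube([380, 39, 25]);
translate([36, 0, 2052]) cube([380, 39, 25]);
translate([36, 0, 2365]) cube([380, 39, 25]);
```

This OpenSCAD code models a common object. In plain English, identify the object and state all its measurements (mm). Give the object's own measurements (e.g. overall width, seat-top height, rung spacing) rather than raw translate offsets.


A straight ladder. Two 36×39 mm vertical rails, 2623 mm tall, stand 452 mm apart (outside-to-outside) with their front faces coplanar on the −y side. 8 rungs, each 39 mm deep and 25 mm tall, span between the inner faces of the rails, front faces flush with the rails. The lowest rung's underside is at z = 174 mm and rungs are spaced 313 mm apart (underside to underside).


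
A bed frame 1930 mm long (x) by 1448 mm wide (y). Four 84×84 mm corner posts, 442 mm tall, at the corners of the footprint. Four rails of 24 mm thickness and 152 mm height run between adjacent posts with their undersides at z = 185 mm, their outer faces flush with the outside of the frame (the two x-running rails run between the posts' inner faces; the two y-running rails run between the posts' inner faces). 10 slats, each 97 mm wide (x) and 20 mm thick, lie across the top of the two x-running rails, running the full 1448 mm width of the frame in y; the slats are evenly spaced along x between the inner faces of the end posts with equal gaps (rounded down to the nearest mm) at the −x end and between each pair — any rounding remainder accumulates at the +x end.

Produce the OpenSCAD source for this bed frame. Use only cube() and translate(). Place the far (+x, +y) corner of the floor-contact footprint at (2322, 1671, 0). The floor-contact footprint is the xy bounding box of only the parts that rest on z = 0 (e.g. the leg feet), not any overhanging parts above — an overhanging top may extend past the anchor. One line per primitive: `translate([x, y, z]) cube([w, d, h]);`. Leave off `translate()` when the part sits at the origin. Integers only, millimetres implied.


translate([392, 223, 0]) cube([84, 84, 442]);
translate([392, 1587, 0]) cube([84, 84, 442]);
translate([2238, 223, 0]) cube([84, 84, 442]);
translate([2238, 1587, 0]) cube([84, 84, 442]);
translate([476, 223, 185]) cube([1762, 24, 152]);
translate([476, 1647, 185]) cube([1762, 24, 152]);
translate([392, 307, 185]) cube([24, 1280, 152]);
translate([2298, 307, 185]) cube([24, 1280, 152]);
translate([548, 223, 337]) cube([97, 1448, 20]);
translate([717, 223, 337]) cube([97, 1448, 20]);
translate([886, 223, 337]) cube([97, 1448, 20]);
translate([1055, 223, 337]) cube([97, 1448, 20]);
translate([1224, 223, 337]) cube([97, 1448, 20]);
translate([1393, 223, 337]) cube([97, 1448, 20]);
translate([1562, 223, 337]) cube([97, 1448, 20]);
translate([1731, 223, 337]) cube([97, 1448, 20]);
translate([1900, 223, 337]) cube([97, 1448, 20]);
translate([2069, 223, 337]) cube([97, 1448, 20]);


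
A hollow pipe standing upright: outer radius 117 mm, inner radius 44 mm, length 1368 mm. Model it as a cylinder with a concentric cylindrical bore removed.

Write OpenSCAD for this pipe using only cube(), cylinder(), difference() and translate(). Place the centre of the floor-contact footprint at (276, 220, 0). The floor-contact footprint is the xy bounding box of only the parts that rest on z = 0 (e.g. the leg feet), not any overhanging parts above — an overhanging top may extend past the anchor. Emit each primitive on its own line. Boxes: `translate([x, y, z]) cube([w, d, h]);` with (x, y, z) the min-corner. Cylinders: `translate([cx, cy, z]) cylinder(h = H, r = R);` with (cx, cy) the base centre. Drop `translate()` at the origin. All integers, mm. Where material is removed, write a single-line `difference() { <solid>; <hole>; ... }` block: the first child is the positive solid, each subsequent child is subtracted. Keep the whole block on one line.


difference() { translate([276, 220, 0]) cylinder(h = 1368, r = 117); translate([276, 220, 0]) cylinder(h = 1368, r = 44); }


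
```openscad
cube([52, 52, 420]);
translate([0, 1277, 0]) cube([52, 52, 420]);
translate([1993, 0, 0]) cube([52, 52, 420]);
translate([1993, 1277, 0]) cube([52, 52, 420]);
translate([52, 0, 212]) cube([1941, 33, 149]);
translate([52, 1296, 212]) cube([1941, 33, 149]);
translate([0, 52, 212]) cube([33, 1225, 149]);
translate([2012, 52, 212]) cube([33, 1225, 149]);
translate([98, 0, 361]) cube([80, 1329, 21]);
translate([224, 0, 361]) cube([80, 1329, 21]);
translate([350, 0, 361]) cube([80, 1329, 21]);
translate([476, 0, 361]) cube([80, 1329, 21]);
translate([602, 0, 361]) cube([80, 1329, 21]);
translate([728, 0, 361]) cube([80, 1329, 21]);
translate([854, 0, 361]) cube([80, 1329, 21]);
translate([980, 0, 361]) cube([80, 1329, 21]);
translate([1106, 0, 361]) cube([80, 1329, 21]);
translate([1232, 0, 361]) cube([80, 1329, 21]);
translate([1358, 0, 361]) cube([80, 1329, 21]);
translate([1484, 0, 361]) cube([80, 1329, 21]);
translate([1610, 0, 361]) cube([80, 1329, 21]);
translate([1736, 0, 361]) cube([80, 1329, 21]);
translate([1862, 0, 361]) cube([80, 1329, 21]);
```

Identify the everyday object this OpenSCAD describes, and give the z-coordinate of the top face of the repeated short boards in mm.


A bed frame. The slat-top height is 382 mm.

Four posts, four rails, and a row of slats — a bed frame. Slats sit on the rails at z = 212 + 149 = 361; with slat thickness 21, the top is 382 mm.
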